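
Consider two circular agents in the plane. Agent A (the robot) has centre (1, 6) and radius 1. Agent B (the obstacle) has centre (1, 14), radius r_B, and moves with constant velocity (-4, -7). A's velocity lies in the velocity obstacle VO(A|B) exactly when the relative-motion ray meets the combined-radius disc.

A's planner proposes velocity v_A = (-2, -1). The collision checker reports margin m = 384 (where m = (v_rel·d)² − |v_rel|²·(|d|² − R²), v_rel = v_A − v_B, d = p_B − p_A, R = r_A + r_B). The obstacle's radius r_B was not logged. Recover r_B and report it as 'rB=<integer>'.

m = 384
d = (0, 8);  v_rel = (2, 6),  |v_rel|² = 40
v_rel×d = (2)·(8) − (6)·(0) = 16
since m = R²·40 − 16²:  R² = (256 + 384) / 40 = 16
R = √16 = 4  ⇒  r_B = 4 − 1 = 3

rB=3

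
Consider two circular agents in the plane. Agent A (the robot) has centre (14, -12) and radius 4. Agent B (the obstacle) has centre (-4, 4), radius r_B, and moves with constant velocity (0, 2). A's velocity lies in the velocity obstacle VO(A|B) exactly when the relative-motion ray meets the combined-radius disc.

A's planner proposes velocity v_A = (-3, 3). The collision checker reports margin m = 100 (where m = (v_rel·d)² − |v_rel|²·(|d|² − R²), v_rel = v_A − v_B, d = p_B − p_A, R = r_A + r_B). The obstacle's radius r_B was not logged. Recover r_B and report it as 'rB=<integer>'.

m = 100
d = (-18, 16);  v_rel = (-3, 1),  |v_rel|² = 10
v_rel×d = (-3)·(16) − (1)·(-18) = -30
since m = R²·10 − (-30)²:  R² = (900 + 100) / 10 = 100
R = √100 = 10  ⇒  r_B = 10 − 4 = 6

rB=6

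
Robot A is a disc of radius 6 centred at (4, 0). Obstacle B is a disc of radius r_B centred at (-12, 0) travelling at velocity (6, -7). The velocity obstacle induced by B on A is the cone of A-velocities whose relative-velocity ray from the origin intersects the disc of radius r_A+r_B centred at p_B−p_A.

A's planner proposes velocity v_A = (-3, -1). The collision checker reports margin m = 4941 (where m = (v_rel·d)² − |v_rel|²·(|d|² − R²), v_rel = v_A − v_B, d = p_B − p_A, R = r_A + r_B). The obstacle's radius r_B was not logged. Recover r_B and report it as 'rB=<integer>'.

m = 4941
d = (-16, 0);  v_rel = (-9, 6),  |v_rel|² = 117
v_rel×d = (-9)·(0) − (6)·(-16) = 96
since m = R²·117 − 96²:  R² = (9216 + 4941) / 117 = 121
R = √121 = 11  ⇒  r_B = 11 − 6 = 5

rB=5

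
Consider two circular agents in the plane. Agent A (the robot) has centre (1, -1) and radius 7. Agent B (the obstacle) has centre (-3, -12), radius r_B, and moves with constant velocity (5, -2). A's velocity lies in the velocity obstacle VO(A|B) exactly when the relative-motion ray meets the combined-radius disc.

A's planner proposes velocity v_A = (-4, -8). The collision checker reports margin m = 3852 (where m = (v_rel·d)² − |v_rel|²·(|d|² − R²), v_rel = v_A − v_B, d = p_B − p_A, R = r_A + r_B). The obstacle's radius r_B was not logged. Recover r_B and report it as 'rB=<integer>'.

m = 3852
d = (-4, -11);  v_rel = (-9, -6),  |v_rel|² = 117
v_rel×d = (-9)·(-11) − (-6)·(-4) = 75
since m = R²·117 − 75²:  R² = (5625 + 3852) / 117 = 81
R = √81 = 9  ⇒  r_B = 9 − 7 = 2

rB=2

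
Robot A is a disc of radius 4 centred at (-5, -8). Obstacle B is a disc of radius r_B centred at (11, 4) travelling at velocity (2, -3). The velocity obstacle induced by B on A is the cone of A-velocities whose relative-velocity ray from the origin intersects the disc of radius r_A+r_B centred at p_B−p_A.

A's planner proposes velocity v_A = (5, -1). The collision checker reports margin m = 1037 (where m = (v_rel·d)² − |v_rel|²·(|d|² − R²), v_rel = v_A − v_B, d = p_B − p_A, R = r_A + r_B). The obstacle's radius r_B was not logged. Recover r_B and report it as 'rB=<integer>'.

m = 1037
d = (16, 12);  v_rel = (3, 2),  |v_rel|² = 13
v_rel×d = (3)·(12) − (2)·(16) = 4
since m = R²·13 − 4²:  R² = (16 + 1037) / 13 = 81
R = √81 = 9  ⇒  r_B = 9 − 4 = 5

rB=5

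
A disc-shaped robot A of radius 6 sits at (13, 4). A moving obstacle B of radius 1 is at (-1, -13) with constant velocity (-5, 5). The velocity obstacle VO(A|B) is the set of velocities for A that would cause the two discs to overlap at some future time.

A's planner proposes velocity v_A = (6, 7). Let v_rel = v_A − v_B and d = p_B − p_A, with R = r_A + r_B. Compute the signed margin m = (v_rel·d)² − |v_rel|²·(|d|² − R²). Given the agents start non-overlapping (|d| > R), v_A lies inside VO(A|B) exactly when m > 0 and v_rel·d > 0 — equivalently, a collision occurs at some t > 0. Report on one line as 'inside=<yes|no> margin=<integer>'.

d = (-14, -17),  |d|² = 485;  R = 6+1 = 7,  c = 485−7² = 436
v_rel = (11, 2),  |v_rel|² = 125;  v_rel·d = (11)·(-14) + (2)·(-17) = -188
125·t² + 376·t + 436 = 0  ⇒  m = (-188)² − 125·436 = -19156
m = -19156 < 0,  v_rel·d = -188 < 0  ⇒  outside

inside=no margin=-19156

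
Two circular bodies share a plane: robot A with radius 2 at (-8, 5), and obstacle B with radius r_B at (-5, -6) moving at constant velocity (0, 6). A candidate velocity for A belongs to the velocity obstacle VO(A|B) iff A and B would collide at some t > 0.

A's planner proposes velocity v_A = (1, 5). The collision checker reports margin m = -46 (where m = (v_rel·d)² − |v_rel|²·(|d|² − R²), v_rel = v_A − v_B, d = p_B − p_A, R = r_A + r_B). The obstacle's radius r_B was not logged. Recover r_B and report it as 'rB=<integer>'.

m = -46
d = (3, -11);  v_rel = (1, -1),  |v_rel|² = 2
v_rel×d = (1)·(-11) − (-1)·(3) = -8
since m = R²·2 − (-8)²:  R² = (64 + -46) / 2 = 9
R = √9 = 3  ⇒  r_B = 3 − 2 = 1

rB=1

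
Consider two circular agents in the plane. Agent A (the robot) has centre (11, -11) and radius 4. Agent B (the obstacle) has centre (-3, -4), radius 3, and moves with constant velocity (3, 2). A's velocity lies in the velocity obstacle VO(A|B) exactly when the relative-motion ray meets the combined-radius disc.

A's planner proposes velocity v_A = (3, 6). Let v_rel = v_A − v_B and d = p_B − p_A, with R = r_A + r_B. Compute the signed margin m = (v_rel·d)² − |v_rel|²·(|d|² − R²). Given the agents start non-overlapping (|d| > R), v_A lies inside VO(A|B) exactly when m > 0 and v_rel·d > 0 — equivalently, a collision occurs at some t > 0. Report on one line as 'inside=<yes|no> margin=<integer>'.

d = (-14, 7),  |d|² = 245;  R = 4+3 = 7,  c = 245−7² = 196
v_rel = (0, 4),  |v_rel|² = 16;  v_rel·d = (0)·(-14) + (4)·(7) = 28
16·t² − 56·t + 196 = 0  ⇒  m = 28² − 16·196 = -2352
m = -2352 < 0,  v_rel·d = 28 > 0  ⇒  outside

inside=no margin=-2352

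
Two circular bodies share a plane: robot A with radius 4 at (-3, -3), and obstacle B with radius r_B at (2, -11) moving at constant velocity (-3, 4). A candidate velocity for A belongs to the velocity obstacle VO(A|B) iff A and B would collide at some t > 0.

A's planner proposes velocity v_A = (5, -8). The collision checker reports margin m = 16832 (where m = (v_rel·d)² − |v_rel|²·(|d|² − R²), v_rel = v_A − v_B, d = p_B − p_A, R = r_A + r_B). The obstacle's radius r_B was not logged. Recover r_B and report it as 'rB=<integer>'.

m = 16832
d = (5, -8);  v_rel = (8, -12),  |v_rel|² = 208
v_rel×d = (8)·(-8) − (-12)·(5) = -4
since m = R²·208 − (-4)²:  R² = (16 + 16832) / 208 = 81
R = √81 = 9  ⇒  r_B = 9 − 4 = 5

rB=5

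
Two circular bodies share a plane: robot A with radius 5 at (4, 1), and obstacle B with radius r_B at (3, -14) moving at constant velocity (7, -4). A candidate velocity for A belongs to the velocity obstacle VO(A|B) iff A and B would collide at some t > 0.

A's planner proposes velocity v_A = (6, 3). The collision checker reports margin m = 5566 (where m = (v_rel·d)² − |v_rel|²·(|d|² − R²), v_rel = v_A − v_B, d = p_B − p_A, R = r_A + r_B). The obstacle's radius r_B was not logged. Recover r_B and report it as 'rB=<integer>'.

m = 5566
d = (-1, -15);  v_rel = (-1, 7),  |v_rel|² = 50
v_rel×d = (-1)·(-15) − (7)·(-1) = 22
since m = R²·50 − 22²:  R² = (484 + 5566) / 50 = 121
R = √121 = 11  ⇒  r_B = 11 − 5 = 6

rB=6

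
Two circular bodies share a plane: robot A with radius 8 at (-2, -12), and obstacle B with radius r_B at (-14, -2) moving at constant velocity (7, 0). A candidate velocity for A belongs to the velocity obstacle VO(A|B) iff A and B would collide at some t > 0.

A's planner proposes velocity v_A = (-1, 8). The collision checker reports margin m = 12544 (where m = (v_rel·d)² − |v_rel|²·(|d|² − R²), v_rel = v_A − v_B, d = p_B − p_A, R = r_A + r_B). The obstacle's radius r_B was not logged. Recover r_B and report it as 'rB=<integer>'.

m = 12544
d = (-12, 10);  v_rel = (-8, 8),  |v_rel|² = 128
v_rel×d = (-8)·(10) − (8)·(-12) = 16
since m = R²·128 − 16²:  R² = (256 + 12544) / 128 = 100
R = √100 = 10  ⇒  r_B = 10 − 8 = 2

rB=2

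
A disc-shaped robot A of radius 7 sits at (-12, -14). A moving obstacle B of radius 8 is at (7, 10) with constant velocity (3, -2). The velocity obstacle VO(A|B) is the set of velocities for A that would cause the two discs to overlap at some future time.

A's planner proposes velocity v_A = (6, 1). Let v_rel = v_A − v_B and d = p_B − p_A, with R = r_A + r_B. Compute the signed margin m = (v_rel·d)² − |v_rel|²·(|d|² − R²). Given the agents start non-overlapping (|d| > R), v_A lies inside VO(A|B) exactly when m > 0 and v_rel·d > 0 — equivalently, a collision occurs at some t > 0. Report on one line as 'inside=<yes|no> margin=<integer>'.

d = (19, 24),  |d|² = 937;  R = 7+8 = 15,  c = 937−15² = 712
v_rel = (3, 3),  |v_rel|² = 18;  v_rel·d = (3)·(19) + (3)·(24) = 129
18·t² − 258·t + 712 = 0  ⇒  m = 129² − 18·712 = 3825
m = 3825 > 0,  v_rel·d = 129 > 0  ⇒  inside

inside=yes margin=3825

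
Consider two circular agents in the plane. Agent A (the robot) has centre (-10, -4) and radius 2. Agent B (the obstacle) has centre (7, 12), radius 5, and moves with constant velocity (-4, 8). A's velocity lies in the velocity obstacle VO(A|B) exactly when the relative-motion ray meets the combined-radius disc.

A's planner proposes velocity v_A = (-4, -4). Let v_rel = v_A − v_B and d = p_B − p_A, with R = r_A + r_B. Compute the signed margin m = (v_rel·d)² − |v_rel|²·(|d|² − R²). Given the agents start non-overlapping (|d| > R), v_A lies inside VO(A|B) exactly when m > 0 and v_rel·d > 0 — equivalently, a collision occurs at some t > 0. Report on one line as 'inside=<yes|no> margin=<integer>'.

d = (17, 16),  |d|² = 545;  R = 2+5 = 7,  c = 545−7² = 496
v_rel = (0, -12),  |v_rel|² = 144;  v_rel·d = (0)·(17) + (-12)·(16) = -192
144·t² + 384·t + 496 = 0  ⇒  m = (-192)² − 144·496 = -34560
m = -34560 < 0,  v_rel·d = -192 < 0  ⇒  outside

inside=no margin=-34560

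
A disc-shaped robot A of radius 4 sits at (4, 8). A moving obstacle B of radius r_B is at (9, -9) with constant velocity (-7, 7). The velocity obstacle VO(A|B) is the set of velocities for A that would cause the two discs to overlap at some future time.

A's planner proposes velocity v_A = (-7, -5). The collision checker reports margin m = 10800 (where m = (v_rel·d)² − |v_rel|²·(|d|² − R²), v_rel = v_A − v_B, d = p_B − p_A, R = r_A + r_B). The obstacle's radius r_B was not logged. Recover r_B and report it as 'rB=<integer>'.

m = 10800
d = (5, -17);  v_rel = (0, -12),  |v_rel|² = 144
v_rel×d = (0)·(-17) − (-12)·(5) = 60
since m = R²·144 − 60²:  R² = (3600 + 10800) / 144 = 100
R = √100 = 10  ⇒  r_B = 10 − 4 = 6

rB=6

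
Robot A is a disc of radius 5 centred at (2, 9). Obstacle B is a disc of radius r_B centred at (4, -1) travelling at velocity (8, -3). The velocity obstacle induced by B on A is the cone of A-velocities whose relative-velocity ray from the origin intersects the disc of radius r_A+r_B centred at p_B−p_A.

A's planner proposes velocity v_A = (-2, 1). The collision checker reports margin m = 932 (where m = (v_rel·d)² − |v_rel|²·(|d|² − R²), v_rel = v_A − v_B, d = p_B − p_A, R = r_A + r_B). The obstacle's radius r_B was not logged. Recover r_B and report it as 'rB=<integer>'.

m = 932
d = (2, -10);  v_rel = (-10, 4),  |v_rel|² = 116
v_rel×d = (-10)·(-10) − (4)·(2) = 92
since m = R²·116 − 92²:  R² = (8464 + 932) / 116 = 81
R = √81 = 9  ⇒  r_B = 9 − 5 = 4

rB=4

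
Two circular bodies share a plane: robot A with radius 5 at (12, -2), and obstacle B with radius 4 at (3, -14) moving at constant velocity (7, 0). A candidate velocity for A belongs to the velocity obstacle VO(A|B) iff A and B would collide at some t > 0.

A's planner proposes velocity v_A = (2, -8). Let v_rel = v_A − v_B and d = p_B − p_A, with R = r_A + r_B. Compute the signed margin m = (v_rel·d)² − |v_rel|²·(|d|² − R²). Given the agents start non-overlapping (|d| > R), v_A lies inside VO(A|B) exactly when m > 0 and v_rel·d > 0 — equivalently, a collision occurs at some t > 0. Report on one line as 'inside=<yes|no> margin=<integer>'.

d = (-9, -12),  |d|² = 225;  R = 5+4 = 9,  c = 225−9² = 144
v_rel = (-5, -8),  |v_rel|² = 89;  v_rel·d = (-5)·(-9) + (-8)·(-12) = 141
89·t² − 282·t + 144 = 0  ⇒  m = 141² − 89·144 = 7065
m = 7065 > 0,  v_rel·d = 141 > 0  ⇒  inside

inside=yes margin=7065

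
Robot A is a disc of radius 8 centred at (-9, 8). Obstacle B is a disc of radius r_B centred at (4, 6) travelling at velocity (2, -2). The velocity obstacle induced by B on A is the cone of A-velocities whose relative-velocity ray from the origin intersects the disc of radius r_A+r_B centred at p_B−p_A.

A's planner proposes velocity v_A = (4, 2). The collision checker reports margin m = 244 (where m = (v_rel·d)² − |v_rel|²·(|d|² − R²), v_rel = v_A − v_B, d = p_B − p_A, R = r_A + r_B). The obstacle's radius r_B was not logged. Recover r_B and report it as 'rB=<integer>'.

m = 244
d = (13, -2);  v_rel = (2, 4),  |v_rel|² = 20
v_rel×d = (2)·(-2) − (4)·(13) = -56
since m = R²·20 − (-56)²:  R² = (3136 + 244) / 20 = 169
R = √169 = 13  ⇒  r_B = 13 − 8 = 5

rB=5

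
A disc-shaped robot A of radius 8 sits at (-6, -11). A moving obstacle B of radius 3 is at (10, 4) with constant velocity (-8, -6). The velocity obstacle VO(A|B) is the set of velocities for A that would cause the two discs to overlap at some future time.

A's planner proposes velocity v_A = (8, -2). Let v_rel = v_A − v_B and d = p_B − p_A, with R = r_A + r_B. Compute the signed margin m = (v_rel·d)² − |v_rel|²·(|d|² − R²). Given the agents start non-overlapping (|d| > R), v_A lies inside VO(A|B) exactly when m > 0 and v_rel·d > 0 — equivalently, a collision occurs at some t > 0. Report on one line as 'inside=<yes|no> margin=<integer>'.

d = (16, 15),  |d|² = 481;  R = 8+3 = 11,  c = 481−11² = 360
v_rel = (16, 4),  |v_rel|² = 272;  v_rel·d = (16)·(16) + (4)·(15) = 316
272·t² − 632·t + 360 = 0  ⇒  m = 316² − 272·360 = 1936
m = 1936 > 0,  v_rel·d = 316 > 0  ⇒  inside

inside=yes margin=1936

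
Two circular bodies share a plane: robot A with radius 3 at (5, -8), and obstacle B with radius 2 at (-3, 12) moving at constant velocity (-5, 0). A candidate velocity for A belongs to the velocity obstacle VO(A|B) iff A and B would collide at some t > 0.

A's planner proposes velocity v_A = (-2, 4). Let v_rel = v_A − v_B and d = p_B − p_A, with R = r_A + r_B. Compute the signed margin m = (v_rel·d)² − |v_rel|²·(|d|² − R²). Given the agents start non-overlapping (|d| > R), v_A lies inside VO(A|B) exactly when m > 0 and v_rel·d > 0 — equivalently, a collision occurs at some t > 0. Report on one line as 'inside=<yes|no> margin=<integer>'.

d = (-8, 20),  |d|² = 464;  R = 3+2 = 5,  c = 464−5² = 439
v_rel = (3, 4),  |v_rel|² = 25;  v_rel·d = (3)·(-8) + (4)·(20) = 56
25·t² − 112·t + 439 = 0  ⇒  m = 56² − 25·439 = -7839
m = -7839 < 0,  v_rel·d = 56 > 0  ⇒  outside

inside=no margin=-7839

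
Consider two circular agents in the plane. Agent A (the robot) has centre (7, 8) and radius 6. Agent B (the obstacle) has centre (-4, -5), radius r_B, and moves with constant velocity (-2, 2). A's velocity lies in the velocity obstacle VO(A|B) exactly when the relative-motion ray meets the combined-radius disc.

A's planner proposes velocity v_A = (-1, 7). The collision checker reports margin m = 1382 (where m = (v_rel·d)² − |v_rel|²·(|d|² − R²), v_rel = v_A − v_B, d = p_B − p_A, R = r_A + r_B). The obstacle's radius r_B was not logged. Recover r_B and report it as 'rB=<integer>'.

m = 1382
d = (-11, -13);  v_rel = (1, 5),  |v_rel|² = 26
v_rel×d = (1)·(-13) − (5)·(-11) = 42
since m = R²·26 − 42²:  R² = (1764 + 1382) / 26 = 121
R = √121 = 11  ⇒  r_B = 11 − 6 = 5

rB=5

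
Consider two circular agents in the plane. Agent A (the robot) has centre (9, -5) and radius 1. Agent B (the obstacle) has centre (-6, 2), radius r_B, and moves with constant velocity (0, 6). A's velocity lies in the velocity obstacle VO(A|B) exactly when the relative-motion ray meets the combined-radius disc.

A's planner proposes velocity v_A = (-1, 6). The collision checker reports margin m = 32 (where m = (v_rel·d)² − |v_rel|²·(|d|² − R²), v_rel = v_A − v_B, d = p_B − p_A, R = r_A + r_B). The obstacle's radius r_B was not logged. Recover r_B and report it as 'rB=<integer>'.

m = 32
d = (-15, 7);  v_rel = (-1, 0),  |v_rel|² = 1
v_rel×d = (-1)·(7) − (0)·(-15) = -7
since m = R²·1 − (-7)²:  R² = (49 + 32) / 1 = 81
R = √81 = 9  ⇒  r_B = 9 − 1 = 8

rB=8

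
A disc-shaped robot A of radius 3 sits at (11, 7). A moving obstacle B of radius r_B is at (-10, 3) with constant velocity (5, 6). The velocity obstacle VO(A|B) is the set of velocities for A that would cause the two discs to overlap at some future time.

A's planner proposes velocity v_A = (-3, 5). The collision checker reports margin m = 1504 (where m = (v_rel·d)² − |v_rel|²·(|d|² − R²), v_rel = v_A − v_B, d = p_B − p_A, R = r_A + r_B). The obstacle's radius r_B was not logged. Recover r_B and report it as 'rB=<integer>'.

m = 1504
d = (-21, -4);  v_rel = (-8, -1),  |v_rel|² = 65
v_rel×d = (-8)·(-4) − (-1)·(-21) = 11
since m = R²·65 − 11²:  R² = (121 + 1504) / 65 = 25
R = √25 = 5  ⇒  r_B = 5 − 3 = 2

rB=2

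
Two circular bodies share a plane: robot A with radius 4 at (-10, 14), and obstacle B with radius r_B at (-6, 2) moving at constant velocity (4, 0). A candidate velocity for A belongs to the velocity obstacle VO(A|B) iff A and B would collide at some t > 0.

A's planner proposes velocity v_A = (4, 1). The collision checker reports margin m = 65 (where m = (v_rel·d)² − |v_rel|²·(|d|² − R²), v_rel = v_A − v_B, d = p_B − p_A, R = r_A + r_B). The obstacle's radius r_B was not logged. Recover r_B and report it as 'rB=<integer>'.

m = 65
d = (4, -12);  v_rel = (0, 1),  |v_rel|² = 1
v_rel×d = (0)·(-12) − (1)·(4) = -4
since m = R²·1 − (-4)²:  R² = (16 + 65) / 1 = 81
R = √81 = 9  ⇒  r_B = 9 − 4 = 5

rB=5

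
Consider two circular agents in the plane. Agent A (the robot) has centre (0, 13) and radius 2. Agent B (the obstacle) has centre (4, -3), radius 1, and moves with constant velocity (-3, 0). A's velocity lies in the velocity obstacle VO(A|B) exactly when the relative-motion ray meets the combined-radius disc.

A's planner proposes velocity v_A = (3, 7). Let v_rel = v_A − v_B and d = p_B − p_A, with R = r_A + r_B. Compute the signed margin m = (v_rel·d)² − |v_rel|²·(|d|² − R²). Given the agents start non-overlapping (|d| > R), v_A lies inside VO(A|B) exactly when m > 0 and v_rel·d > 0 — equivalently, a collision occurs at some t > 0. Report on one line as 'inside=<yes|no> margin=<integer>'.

d = (4, -16),  |d|² = 272;  R = 2+1 = 3,  c = 272−3² = 263
v_rel = (6, 7),  |v_rel|² = 85;  v_rel·d = (6)·(4) + (7)·(-16) = -88
85·t² + 176·t + 263 = 0  ⇒  m = (-88)² − 85·263 = -14611
m = -14611 < 0,  v_rel·d = -88 < 0  ⇒  outside

inside=no margin=-14611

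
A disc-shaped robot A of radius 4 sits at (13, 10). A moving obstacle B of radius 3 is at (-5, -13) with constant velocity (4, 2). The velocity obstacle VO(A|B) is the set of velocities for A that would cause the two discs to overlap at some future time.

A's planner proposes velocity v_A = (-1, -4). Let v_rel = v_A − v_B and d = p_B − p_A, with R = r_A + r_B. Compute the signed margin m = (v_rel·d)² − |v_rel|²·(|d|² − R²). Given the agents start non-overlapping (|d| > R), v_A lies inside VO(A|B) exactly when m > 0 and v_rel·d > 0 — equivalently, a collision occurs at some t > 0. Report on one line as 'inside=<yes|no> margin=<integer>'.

d = (-18, -23),  |d|² = 853;  R = 4+3 = 7,  c = 853−7² = 804
v_rel = (-5, -6),  |v_rel|² = 61;  v_rel·d = (-5)·(-18) + (-6)·(-23) = 228
61·t² − 456·t + 804 = 0  ⇒  m = 228² − 61·804 = 2940
m = 2940 > 0,  v_rel·d = 228 > 0  ⇒  inside

inside=yes margin=2940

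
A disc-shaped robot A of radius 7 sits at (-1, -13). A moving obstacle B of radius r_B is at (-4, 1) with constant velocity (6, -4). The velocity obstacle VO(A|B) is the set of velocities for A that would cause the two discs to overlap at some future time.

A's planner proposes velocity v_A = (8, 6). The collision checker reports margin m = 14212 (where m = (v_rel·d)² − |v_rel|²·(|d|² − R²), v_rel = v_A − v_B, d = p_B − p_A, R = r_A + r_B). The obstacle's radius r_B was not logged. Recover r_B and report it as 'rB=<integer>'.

m = 14212
d = (-3, 14);  v_rel = (2, 10),  |v_rel|² = 104
v_rel×d = (2)·(14) − (10)·(-3) = 58
since m = R²·104 − 58²:  R² = (3364 + 14212) / 104 = 169
R = √169 = 13  ⇒  r_B = 13 − 7 = 6

rB=6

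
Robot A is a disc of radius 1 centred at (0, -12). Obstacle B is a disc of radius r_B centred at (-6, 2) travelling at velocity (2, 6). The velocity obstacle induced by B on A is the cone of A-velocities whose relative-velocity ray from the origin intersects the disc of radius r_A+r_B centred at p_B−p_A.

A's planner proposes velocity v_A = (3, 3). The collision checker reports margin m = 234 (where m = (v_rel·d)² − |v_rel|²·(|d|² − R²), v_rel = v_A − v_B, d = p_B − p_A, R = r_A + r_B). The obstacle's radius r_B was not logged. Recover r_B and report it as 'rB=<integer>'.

m = 234
d = (-6, 14);  v_rel = (1, -3),  |v_rel|² = 10
v_rel×d = (1)·(14) − (-3)·(-6) = -4
since m = R²·10 − (-4)²:  R² = (16 + 234) / 10 = 25
R = √25 = 5  ⇒  r_B = 5 − 1 = 4

rB=4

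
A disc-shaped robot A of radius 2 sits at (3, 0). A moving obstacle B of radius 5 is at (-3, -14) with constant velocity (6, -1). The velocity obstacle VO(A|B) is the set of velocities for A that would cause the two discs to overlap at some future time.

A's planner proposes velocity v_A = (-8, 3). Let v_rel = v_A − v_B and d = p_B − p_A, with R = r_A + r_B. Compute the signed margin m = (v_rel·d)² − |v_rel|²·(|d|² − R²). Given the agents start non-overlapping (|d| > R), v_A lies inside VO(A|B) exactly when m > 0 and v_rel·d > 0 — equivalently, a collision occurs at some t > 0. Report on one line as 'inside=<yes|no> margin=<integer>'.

d = (-6, -14),  |d|² = 232;  R = 2+5 = 7,  c = 232−7² = 183
v_rel = (-14, 4),  |v_rel|² = 212;  v_rel·d = (-14)·(-6) + (4)·(-14) = 28
212·t² − 56·t + 183 = 0  ⇒  m = 28² − 212·183 = -38012
m = -38012 < 0,  v_rel·d = 28 > 0  ⇒  outside

inside=no margin=-38012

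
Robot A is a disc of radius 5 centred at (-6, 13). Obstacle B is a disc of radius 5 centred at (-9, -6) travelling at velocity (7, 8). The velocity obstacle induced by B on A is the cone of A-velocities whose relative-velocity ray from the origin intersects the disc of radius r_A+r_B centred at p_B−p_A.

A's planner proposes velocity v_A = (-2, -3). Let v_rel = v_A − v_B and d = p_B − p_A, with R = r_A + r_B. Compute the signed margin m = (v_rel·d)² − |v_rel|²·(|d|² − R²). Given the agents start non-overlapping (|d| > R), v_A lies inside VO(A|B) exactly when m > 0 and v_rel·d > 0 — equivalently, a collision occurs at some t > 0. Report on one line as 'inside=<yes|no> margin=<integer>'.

d = (-3, -19),  |d|² = 370;  R = 5+5 = 10,  c = 370−10² = 270
v_rel = (-9, -11),  |v_rel|² = 202;  v_rel·d = (-9)·(-3) + (-11)·(-19) = 236
202·t² − 472·t + 270 = 0  ⇒  m = 236² − 202·270 = 1156
m = 1156 > 0,  v_rel·d = 236 > 0  ⇒  inside

inside=yes margin=1156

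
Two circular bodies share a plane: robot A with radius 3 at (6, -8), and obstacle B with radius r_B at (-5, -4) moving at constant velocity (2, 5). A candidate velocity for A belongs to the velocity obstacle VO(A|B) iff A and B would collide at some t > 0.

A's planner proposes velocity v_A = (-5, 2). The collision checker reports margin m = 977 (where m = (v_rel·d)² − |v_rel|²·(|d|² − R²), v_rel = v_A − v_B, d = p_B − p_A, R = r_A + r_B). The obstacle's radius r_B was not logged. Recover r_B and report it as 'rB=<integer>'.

m = 977
d = (-11, 4);  v_rel = (-7, -3),  |v_rel|² = 58
v_rel×d = (-7)·(4) − (-3)·(-11) = -61
since m = R²·58 − (-61)²:  R² = (3721 + 977) / 58 = 81
R = √81 = 9  ⇒  r_B = 9 − 3 = 6

rB=6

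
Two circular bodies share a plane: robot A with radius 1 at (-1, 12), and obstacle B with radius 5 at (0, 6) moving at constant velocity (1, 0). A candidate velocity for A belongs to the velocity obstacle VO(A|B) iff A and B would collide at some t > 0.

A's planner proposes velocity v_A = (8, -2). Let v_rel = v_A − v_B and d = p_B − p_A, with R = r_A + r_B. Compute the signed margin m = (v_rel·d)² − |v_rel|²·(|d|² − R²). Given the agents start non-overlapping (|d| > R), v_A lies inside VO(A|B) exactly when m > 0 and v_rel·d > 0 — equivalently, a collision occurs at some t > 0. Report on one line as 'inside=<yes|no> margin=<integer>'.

d = (1, -6),  |d|² = 37;  R = 1+5 = 6,  c = 37−6² = 1
v_rel = (7, -2),  |v_rel|² = 53;  v_rel·d = (7)·(1) + (-2)·(-6) = 19
53·t² − 38·t + 1 = 0  ⇒  m = 19² − 53·1 = 308
m = 308 > 0,  v_rel·d = 19 > 0  ⇒  inside

inside=yes margin=308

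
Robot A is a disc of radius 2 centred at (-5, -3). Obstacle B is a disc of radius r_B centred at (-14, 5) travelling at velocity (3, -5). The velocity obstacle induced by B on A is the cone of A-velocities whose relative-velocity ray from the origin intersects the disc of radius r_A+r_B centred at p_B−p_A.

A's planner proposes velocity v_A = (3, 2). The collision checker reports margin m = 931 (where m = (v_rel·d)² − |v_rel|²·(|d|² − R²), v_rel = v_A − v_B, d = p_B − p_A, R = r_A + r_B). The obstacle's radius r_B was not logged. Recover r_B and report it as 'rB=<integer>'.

m = 931
d = (-9, 8);  v_rel = (0, 7),  |v_rel|² = 49
v_rel×d = (0)·(8) − (7)·(-9) = 63
since m = R²·49 − 63²:  R² = (3969 + 931) / 49 = 100
R = √100 = 10  ⇒  r_B = 10 − 2 = 8

rB=8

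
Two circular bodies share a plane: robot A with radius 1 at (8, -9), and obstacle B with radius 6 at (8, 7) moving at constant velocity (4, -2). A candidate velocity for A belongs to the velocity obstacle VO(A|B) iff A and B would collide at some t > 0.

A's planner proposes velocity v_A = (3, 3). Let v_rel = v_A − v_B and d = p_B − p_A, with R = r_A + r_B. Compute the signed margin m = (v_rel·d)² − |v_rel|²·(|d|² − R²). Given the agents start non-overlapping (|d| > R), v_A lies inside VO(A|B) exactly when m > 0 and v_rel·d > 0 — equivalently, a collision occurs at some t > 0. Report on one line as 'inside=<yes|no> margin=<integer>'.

d = (0, 16),  |d|² = 256;  R = 1+6 = 7,  c = 256−7² = 207
v_rel = (-1, 5),  |v_rel|² = 26;  v_rel·d = (-1)·(0) + (5)·(16) = 80
26·t² − 160·t + 207 = 0  ⇒  m = 80² − 26·207 = 1018
m = 1018 > 0,  v_rel·d = 80 > 0  ⇒  inside

inside=yes margin=1018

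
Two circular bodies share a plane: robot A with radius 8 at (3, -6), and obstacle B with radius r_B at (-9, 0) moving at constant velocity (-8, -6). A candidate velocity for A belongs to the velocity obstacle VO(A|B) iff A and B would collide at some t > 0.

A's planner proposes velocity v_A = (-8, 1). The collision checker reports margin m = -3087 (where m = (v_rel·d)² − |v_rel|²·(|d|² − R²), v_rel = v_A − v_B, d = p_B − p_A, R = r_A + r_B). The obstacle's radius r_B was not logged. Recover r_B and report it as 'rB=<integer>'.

m = -3087
d = (-12, 6);  v_rel = (0, 7),  |v_rel|² = 49
v_rel×d = (0)·(6) − (7)·(-12) = 84
since m = R²·49 − 84²:  R² = (7056 + -3087) / 49 = 81
R = √81 = 9  ⇒  r_B = 9 − 8 = 1

rB=1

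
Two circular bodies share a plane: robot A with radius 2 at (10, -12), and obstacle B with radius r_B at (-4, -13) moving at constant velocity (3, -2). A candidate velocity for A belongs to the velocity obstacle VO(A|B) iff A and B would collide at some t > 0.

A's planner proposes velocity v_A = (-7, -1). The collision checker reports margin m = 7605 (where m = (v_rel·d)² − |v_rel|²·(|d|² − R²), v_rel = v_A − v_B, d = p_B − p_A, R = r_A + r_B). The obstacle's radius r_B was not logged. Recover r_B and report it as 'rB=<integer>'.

m = 7605
d = (-14, -1);  v_rel = (-10, 1),  |v_rel|² = 101
v_rel×d = (-10)·(-1) − (1)·(-14) = 24
since m = R²·101 − 24²:  R² = (576 + 7605) / 101 = 81
R = √81 = 9  ⇒  r_B = 9 − 2 = 7

rB=7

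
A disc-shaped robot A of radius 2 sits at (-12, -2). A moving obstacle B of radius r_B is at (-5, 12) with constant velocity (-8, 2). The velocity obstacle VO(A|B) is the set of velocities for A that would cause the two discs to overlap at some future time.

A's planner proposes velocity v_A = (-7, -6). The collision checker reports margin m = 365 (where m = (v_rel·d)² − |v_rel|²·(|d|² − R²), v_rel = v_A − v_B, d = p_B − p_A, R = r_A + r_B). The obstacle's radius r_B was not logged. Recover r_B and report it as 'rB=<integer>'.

m = 365
d = (7, 14);  v_rel = (1, -8),  |v_rel|² = 65
v_rel×d = (1)·(14) − (-8)·(7) = 70
since m = R²·65 − 70²:  R² = (4900 + 365) / 65 = 81
R = √81 = 9  ⇒  r_B = 9 − 2 = 7

rB=7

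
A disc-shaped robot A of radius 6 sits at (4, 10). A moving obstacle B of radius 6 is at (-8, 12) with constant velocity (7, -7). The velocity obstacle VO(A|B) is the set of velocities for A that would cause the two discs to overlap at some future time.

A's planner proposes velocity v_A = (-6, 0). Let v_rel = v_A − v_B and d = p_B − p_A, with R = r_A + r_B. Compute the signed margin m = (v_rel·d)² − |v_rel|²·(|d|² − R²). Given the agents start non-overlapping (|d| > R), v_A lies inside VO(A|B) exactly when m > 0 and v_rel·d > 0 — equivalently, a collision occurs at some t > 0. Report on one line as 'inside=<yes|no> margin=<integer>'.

d = (-12, 2),  |d|² = 148;  R = 6+6 = 12,  c = 148−12² = 4
v_rel = (-13, 7),  |v_rel|² = 218;  v_rel·d = (-13)·(-12) + (7)·(2) = 170
218·t² − 340·t + 4 = 0  ⇒  m = 170² − 218·4 = 28028
m = 28028 > 0,  v_rel·d = 170 > 0  ⇒  inside

inside=yes margin=28028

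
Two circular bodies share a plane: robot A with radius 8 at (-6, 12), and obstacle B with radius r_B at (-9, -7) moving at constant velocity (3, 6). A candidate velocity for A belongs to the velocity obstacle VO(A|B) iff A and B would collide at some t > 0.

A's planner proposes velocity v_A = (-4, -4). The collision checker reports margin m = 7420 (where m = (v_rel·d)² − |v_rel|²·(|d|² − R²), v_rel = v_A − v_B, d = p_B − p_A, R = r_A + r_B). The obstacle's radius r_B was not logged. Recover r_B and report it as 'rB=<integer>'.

m = 7420
d = (-3, -19);  v_rel = (-7, -10),  |v_rel|² = 149
v_rel×d = (-7)·(-19) − (-10)·(-3) = 103
since m = R²·149 − 103²:  R² = (10609 + 7420) / 149 = 121
R = √121 = 11  ⇒  r_B = 11 − 8 = 3

rB=3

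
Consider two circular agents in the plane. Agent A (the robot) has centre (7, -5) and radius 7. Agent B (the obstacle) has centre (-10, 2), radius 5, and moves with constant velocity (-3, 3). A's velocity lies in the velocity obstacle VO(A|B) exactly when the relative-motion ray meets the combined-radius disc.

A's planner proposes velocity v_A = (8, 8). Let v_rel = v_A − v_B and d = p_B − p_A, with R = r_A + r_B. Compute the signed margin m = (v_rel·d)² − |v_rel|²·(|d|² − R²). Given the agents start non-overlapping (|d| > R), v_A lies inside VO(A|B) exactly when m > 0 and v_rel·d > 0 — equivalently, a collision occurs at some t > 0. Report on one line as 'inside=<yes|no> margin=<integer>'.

d = (-17, 7),  |d|² = 338;  R = 7+5 = 12,  c = 338−12² = 194
v_rel = (11, 5),  |v_rel|² = 146;  v_rel·d = (11)·(-17) + (5)·(7) = -152
146·t² + 304·t + 194 = 0  ⇒  m = (-152)² − 146·194 = -5220
m = -5220 < 0,  v_rel·d = -152 < 0  ⇒  outside

inside=no margin=-5220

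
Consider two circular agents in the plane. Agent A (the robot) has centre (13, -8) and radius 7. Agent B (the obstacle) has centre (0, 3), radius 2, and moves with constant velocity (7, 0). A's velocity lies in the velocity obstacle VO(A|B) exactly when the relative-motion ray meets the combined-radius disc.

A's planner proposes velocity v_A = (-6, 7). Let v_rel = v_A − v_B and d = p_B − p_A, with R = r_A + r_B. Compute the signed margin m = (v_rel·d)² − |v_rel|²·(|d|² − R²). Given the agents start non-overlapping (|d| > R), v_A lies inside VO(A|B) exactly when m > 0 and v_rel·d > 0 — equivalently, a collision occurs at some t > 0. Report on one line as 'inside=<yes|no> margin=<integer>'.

d = (-13, 11),  |d|² = 290;  R = 7+2 = 9,  c = 290−9² = 209
v_rel = (-13, 7),  |v_rel|² = 218;  v_rel·d = (-13)·(-13) + (7)·(11) = 246
218·t² − 492·t + 209 = 0  ⇒  m = 246² − 218·209 = 14954
m = 14954 > 0,  v_rel·d = 246 > 0  ⇒  inside

inside=yes margin=14954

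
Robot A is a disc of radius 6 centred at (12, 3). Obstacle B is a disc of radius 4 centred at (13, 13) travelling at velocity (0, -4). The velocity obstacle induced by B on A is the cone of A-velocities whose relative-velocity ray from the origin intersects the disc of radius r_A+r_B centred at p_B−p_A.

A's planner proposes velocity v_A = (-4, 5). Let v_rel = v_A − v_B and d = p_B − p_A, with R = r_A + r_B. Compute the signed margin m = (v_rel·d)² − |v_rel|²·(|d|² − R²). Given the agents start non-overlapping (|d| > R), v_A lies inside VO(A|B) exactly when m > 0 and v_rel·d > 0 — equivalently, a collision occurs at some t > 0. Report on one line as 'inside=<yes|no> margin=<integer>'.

d = (1, 10),  |d|² = 101;  R = 6+4 = 10,  c = 101−10² = 1
v_rel = (-4, 9),  |v_rel|² = 97;  v_rel·d = (-4)·(1) + (9)·(10) = 86
97·t² − 172·t + 1 = 0  ⇒  m = 86² − 97·1 = 7299
m = 7299 > 0,  v_rel·d = 86 > 0  ⇒  inside

inside=yes margin=7299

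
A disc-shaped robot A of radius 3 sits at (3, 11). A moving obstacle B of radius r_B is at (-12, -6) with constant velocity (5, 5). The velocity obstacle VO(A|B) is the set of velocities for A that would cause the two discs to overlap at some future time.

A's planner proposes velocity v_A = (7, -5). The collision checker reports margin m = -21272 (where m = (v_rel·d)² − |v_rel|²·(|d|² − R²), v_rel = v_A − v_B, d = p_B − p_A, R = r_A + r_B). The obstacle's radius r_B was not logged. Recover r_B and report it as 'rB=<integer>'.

m = -21272
d = (-15, -17);  v_rel = (2, -10),  |v_rel|² = 104
v_rel×d = (2)·(-17) − (-10)·(-15) = -184
since m = R²·104 − (-184)²:  R² = (33856 + -21272) / 104 = 121
R = √121 = 11  ⇒  r_B = 11 − 3 = 8

rB=8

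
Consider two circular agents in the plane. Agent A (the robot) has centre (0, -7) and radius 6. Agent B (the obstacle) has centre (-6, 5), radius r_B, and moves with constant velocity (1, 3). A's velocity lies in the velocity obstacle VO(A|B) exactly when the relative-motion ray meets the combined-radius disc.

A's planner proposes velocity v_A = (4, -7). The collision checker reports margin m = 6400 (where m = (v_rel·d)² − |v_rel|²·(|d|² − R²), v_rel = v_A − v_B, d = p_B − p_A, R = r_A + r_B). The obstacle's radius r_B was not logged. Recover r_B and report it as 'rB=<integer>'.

m = 6400
d = (-6, 12);  v_rel = (3, -10),  |v_rel|² = 109
v_rel×d = (3)·(12) − (-10)·(-6) = -24
since m = R²·109 − (-24)²:  R² = (576 + 6400) / 109 = 64
R = √64 = 8  ⇒  r_B = 8 − 6 = 2

rB=2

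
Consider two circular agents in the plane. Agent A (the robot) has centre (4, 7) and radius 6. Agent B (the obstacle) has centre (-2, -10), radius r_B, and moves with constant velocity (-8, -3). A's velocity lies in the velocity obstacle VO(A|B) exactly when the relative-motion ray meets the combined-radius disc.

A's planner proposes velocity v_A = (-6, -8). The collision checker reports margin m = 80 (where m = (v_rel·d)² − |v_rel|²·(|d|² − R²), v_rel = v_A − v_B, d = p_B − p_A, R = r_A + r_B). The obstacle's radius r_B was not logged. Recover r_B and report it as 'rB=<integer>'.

m = 80
d = (-6, -17);  v_rel = (2, -5),  |v_rel|² = 29
v_rel×d = (2)·(-17) − (-5)·(-6) = -64
since m = R²·29 − (-64)²:  R² = (4096 + 80) / 29 = 144
R = √144 = 12  ⇒  r_B = 12 − 6 = 6

rB=6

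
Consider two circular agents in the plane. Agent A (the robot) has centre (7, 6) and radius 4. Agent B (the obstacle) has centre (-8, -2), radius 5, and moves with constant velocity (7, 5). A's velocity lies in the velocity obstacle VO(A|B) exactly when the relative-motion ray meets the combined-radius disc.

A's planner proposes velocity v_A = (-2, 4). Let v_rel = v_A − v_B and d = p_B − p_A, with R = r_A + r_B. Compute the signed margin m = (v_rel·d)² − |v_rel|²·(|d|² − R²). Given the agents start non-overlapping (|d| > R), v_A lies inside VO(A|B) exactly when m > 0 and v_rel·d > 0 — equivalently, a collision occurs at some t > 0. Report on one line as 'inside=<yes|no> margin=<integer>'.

d = (-15, -8),  |d|² = 289;  R = 4+5 = 9,  c = 289−9² = 208
v_rel = (-9, -1),  |v_rel|² = 82;  v_rel·d = (-9)·(-15) + (-1)·(-8) = 143
82·t² − 286·t + 208 = 0  ⇒  m = 143² − 82·208 = 3393
m = 3393 > 0,  v_rel·d = 143 > 0  ⇒  inside

inside=yes margin=3393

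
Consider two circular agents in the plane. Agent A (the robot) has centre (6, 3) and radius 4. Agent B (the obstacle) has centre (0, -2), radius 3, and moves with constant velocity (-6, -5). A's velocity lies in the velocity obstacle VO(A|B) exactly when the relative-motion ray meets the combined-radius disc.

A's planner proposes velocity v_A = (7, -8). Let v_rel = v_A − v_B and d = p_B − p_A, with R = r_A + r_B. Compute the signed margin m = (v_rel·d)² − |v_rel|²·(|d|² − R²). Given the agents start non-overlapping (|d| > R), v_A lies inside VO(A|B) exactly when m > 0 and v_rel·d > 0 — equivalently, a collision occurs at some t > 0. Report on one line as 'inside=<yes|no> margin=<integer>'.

d = (-6, -5),  |d|² = 61;  R = 4+3 = 7,  c = 61−7² = 12
v_rel = (13, -3),  |v_rel|² = 178;  v_rel·d = (13)·(-6) + (-3)·(-5) = -63
178·t² + 126·t + 12 = 0  ⇒  m = (-63)² − 178·12 = 1833
m = 1833 > 0,  v_rel·d = -63 < 0  ⇒  outside

inside=no margin=1833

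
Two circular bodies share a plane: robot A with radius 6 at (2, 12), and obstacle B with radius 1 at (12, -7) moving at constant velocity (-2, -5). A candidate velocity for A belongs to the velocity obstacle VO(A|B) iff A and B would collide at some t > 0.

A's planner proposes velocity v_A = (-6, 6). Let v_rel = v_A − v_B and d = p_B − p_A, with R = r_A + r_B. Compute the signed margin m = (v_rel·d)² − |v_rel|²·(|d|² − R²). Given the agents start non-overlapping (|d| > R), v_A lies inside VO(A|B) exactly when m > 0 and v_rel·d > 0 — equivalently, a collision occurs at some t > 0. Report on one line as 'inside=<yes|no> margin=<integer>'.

d = (10, -19),  |d|² = 461;  R = 6+1 = 7,  c = 461−7² = 412
v_rel = (-4, 11),  |v_rel|² = 137;  v_rel·d = (-4)·(10) + (11)·(-19) = -249
137·t² + 498·t + 412 = 0  ⇒  m = (-249)² − 137·412 = 5557
m = 5557 > 0,  v_rel·d = -249 < 0  ⇒  outside

inside=no margin=5557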